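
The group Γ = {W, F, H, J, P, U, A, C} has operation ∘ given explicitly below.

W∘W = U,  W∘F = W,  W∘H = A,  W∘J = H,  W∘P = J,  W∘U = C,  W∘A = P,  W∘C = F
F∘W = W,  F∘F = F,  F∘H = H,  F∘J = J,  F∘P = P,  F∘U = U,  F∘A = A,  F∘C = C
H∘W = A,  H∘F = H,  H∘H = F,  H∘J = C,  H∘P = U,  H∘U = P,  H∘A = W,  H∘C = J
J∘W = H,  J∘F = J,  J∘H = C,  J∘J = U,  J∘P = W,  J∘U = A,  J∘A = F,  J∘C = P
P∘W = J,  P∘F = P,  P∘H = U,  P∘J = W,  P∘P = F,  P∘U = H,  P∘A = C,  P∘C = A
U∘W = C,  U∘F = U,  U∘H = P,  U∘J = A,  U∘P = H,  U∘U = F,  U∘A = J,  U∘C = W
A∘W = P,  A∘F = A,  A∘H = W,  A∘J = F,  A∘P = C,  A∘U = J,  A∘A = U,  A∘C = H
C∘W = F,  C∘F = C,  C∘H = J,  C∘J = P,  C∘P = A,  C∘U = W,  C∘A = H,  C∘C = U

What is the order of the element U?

The identity element is F (its row matches the header).
U^1 = U
U^2 = U ∘ U = F
The first power of U equal to the identity is U^2, so ord(U) = 2.
(Structurally, Γ here is isomorphic to Z_2 x Z_4.)

2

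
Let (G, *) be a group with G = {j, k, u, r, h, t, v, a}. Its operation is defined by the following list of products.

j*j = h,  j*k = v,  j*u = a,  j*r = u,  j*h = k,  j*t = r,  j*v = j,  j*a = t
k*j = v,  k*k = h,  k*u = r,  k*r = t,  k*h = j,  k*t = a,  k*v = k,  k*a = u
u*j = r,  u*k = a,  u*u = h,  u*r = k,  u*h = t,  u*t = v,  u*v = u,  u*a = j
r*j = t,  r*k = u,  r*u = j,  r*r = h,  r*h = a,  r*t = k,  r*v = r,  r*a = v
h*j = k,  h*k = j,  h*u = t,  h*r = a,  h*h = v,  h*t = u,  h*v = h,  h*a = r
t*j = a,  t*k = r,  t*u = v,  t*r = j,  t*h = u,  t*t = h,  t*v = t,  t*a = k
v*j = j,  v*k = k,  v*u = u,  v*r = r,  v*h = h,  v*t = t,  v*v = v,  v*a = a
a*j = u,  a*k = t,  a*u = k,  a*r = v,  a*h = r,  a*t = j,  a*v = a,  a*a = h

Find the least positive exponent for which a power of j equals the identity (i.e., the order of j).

The identity element is v (its row matches the header).
j^1 = j
j^2 = j*j = h
j^3 = h*j = k
j^4 = k*j = v
The first power of j equal to the identity is j^4, so ord(j) = 4.
(Structurally, G here is isomorphic to the quaternion group Q_8.)

4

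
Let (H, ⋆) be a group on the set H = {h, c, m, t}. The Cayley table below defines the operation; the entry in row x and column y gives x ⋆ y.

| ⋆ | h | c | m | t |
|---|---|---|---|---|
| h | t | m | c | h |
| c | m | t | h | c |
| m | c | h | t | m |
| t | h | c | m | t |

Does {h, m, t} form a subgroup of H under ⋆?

h ⋆ m = c, which is not in {h, m, t}.
The subset is not closed under ⋆, so it is not a subgroup.

No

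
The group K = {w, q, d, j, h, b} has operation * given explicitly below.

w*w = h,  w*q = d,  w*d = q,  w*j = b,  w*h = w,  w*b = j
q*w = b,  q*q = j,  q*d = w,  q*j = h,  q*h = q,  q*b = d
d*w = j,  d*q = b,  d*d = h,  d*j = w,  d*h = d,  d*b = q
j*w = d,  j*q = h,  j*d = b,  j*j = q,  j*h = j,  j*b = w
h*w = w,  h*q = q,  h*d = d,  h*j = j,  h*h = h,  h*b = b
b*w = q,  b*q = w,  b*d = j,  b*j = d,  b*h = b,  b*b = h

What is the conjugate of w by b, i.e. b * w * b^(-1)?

The identity is h. In row b, the entry h sits in column b, so b^(-1) = b.
b * w = q
q * b = d

d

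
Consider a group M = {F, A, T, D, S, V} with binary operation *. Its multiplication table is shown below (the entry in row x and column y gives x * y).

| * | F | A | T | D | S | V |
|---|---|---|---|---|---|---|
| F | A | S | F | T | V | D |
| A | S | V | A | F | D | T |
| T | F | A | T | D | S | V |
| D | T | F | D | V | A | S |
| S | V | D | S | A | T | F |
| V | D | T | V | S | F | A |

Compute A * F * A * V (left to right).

A * F = S
S * A = D
D * V = S
(Structurally, M here is isomorphic to the cyclic group Z_6.)

S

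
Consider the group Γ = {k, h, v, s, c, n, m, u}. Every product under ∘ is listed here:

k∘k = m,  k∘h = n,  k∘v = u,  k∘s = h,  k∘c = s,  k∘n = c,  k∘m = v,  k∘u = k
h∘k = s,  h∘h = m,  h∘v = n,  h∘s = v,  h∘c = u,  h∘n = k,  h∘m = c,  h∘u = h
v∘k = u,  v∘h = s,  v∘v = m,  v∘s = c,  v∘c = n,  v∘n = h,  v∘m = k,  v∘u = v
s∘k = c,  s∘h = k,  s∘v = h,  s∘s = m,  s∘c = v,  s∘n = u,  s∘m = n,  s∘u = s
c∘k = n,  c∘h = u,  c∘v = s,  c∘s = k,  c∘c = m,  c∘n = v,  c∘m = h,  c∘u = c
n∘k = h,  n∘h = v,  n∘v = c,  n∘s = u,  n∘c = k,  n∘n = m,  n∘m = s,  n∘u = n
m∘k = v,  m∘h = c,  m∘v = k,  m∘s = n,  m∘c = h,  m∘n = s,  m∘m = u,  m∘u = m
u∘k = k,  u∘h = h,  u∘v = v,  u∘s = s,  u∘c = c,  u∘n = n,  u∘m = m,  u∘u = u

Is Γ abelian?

c ∘ v = s but v ∘ c = n.
Since c and v do not commute, Γ is not abelian.

No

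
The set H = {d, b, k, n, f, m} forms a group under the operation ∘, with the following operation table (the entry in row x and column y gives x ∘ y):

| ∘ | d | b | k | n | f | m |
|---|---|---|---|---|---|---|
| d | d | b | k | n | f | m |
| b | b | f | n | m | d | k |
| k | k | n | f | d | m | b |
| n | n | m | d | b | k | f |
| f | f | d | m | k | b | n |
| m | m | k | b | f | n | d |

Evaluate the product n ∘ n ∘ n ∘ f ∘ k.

n ∘ n = b
b ∘ n = m
m ∘ f = n
n ∘ k = d
(Structurally, H here is isomorphic to the cyclic group Z_6.)

d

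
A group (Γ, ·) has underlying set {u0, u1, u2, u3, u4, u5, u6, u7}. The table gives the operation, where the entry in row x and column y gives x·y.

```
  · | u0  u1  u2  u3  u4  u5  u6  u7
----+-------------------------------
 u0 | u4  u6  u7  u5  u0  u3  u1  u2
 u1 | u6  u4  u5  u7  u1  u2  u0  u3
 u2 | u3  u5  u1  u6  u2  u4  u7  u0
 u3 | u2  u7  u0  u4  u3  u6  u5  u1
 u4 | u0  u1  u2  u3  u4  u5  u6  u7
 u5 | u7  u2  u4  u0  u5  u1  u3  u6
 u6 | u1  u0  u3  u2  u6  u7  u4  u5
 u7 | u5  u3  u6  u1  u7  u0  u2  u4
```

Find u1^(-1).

First locate the identity: row u4 matches the header, so u4 is the identity.
Scan row u1 for u4: u1·u1 = u4. Hence u1^(-1) = u1.

u1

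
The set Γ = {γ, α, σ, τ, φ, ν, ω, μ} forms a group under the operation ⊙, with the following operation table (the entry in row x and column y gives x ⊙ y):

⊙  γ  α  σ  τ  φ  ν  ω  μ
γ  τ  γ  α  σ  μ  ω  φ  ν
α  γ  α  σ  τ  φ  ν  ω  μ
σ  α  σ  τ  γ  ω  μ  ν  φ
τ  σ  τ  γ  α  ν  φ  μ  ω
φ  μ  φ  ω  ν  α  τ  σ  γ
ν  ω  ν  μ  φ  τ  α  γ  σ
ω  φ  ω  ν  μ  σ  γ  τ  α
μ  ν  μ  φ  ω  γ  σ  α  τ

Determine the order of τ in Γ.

2

The identity element is α (its row matches the header).
τ^1 = τ
τ^2 = τ ⊙ τ = α
The first power of τ equal to the identity is τ^2, so ord(τ) = 2.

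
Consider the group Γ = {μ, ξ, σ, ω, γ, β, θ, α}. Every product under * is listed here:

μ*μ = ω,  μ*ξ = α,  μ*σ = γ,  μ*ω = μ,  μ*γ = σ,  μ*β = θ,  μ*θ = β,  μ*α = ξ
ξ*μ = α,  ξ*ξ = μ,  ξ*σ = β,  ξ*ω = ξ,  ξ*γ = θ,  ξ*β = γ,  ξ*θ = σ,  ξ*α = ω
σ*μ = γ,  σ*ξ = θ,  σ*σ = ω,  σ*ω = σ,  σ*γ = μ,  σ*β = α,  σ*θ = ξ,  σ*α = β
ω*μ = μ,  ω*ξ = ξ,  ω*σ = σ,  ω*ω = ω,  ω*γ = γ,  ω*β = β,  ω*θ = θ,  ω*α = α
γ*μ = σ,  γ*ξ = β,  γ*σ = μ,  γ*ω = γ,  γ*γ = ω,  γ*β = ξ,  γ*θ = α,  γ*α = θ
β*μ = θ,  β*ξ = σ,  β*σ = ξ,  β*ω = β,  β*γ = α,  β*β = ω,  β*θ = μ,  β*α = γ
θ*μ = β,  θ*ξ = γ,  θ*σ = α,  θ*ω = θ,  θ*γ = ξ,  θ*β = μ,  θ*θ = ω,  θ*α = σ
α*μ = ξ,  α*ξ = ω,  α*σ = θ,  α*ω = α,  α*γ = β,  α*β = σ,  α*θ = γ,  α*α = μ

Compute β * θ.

μ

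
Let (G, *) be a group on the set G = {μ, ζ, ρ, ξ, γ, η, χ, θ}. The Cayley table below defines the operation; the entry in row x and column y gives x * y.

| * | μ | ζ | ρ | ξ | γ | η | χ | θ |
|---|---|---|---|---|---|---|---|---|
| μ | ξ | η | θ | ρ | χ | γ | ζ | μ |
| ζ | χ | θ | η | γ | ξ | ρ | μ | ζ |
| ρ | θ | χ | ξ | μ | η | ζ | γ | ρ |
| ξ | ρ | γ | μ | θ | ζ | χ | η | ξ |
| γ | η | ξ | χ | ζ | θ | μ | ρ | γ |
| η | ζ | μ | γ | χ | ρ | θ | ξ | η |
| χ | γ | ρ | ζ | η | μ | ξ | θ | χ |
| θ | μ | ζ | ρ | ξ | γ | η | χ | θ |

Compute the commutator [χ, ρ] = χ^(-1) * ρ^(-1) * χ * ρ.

ξ

Identity is θ; from the table χ^(-1) = χ and ρ^(-1) = μ.
χ * μ = γ
γ * χ = ρ
ρ * ρ = ξ
(Structurally, G here is isomorphic to the dihedral group D_4.)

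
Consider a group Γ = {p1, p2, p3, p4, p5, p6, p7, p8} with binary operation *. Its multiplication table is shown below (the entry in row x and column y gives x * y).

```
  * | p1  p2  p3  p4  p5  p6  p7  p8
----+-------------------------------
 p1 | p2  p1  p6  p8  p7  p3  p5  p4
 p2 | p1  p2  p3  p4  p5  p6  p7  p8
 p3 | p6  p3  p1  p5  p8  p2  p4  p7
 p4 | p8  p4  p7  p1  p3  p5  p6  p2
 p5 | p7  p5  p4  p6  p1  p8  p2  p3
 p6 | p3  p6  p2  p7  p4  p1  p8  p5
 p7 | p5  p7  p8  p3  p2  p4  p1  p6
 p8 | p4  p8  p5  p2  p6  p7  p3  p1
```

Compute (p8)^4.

p2

p8^1 = p8
p8^2 = p8 * p8 = p1
p8^3 = p1 * p8 = p4
p8^4 = p4 * p8 = p2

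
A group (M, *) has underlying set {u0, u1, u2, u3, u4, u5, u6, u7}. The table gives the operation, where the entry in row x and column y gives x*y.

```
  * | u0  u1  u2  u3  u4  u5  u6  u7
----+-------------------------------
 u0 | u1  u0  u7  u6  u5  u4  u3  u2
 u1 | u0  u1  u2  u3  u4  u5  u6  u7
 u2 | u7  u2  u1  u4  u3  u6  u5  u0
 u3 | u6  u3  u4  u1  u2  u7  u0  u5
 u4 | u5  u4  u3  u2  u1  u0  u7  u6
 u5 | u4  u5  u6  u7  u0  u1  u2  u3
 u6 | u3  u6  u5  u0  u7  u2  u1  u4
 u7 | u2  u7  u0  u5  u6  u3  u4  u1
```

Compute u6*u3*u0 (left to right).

u6*u3 = u0
u0*u0 = u1

u1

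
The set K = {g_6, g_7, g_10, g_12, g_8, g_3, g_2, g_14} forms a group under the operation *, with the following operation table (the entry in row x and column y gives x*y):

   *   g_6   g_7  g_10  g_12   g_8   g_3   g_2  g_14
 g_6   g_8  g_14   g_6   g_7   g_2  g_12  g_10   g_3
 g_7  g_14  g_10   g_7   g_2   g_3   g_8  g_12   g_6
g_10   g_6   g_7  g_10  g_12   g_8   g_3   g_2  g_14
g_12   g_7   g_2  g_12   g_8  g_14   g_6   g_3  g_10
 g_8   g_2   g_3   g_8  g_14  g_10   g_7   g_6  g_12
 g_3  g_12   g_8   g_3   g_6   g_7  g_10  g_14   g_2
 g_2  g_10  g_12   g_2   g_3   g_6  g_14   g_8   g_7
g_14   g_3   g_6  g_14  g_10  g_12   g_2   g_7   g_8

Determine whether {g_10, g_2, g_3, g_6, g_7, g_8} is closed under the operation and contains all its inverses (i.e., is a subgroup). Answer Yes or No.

No

g_7*g_2 = g_12, which is not in {g_10, g_2, g_3, g_6, g_7, g_8}.
The subset is not closed under *, so it is not a subgroup.
(Structurally, K here is isomorphic to Z_2 x Z_4.)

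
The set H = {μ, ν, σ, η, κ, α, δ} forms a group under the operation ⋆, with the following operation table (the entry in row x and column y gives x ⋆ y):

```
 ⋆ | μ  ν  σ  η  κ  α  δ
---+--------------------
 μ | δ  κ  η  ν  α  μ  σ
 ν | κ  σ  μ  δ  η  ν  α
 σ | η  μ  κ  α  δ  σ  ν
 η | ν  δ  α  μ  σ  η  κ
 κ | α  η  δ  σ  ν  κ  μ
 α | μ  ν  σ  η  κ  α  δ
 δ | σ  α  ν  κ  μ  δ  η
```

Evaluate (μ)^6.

μ^1 = μ
μ^2 = μ ⋆ μ = δ
μ^3 = δ ⋆ μ = σ
μ^4 = σ ⋆ μ = η
μ^5 = η ⋆ μ = ν
μ^6 = ν ⋆ μ = κ
(Structurally, H here is isomorphic to the cyclic group Z_7.)

κ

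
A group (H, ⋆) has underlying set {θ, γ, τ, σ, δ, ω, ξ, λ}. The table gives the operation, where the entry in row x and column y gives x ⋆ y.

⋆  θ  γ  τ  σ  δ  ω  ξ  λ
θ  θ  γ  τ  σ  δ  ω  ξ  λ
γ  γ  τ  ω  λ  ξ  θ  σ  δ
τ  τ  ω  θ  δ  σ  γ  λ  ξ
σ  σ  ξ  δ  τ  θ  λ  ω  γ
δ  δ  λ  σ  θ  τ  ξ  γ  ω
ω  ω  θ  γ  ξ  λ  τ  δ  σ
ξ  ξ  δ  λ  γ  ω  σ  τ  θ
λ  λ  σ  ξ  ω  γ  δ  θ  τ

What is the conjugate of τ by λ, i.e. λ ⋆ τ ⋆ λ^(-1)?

The identity is θ. In row λ, the entry θ sits in column ξ, so λ^(-1) = ξ.
λ ⋆ τ = ξ
ξ ⋆ ξ = τ

τ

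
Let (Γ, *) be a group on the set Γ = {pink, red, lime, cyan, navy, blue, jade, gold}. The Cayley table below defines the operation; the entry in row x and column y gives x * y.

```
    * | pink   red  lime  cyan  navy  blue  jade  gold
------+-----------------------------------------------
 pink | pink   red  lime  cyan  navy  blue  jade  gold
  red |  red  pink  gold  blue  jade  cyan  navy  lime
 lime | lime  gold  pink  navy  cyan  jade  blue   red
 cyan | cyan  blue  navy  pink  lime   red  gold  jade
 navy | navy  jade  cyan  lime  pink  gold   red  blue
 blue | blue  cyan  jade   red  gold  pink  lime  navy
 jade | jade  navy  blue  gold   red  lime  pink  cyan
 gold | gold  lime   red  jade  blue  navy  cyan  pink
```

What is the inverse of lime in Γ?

lime

First locate the identity: row pink matches the header, so pink is the identity.
Scan row lime for pink: lime * lime = pink. Hence lime^(-1) = lime.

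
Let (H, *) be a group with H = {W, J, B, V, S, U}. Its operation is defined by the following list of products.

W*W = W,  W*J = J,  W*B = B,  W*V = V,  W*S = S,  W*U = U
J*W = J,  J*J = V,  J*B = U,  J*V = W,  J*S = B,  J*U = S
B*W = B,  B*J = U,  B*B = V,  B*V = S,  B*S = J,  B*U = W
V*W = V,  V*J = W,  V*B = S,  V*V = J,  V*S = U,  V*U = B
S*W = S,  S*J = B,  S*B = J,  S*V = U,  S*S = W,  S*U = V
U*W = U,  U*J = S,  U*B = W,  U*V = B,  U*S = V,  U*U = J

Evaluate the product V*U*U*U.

V*U = B
B*U = W
W*U = U

U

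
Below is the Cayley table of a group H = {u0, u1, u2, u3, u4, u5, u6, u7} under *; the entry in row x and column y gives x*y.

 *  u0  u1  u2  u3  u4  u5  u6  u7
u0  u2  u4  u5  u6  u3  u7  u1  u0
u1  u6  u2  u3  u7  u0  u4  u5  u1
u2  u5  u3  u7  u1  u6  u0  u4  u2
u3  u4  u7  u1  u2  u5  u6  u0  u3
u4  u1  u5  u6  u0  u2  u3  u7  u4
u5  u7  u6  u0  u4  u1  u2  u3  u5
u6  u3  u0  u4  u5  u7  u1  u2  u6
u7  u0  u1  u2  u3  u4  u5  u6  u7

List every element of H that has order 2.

{u2}

Identity is u7. Compute the order of each non-identity element by repeated multiplication:
  u0: u0 → u2 → u5 → u7  (order 4)
  u1: u1 → u2 → u3 → u7  (order 4)
  u2: u2 → u7  (order 2)
  u3: u3 → u2 → u1 → u7  (order 4)
  u4: u4 → u2 → u6 → u7  (order 4)
  u5: u5 → u2 → u0 → u7  (order 4)
  u6: u6 → u2 → u4 → u7  (order 4)
Elements of order 2: {u2}.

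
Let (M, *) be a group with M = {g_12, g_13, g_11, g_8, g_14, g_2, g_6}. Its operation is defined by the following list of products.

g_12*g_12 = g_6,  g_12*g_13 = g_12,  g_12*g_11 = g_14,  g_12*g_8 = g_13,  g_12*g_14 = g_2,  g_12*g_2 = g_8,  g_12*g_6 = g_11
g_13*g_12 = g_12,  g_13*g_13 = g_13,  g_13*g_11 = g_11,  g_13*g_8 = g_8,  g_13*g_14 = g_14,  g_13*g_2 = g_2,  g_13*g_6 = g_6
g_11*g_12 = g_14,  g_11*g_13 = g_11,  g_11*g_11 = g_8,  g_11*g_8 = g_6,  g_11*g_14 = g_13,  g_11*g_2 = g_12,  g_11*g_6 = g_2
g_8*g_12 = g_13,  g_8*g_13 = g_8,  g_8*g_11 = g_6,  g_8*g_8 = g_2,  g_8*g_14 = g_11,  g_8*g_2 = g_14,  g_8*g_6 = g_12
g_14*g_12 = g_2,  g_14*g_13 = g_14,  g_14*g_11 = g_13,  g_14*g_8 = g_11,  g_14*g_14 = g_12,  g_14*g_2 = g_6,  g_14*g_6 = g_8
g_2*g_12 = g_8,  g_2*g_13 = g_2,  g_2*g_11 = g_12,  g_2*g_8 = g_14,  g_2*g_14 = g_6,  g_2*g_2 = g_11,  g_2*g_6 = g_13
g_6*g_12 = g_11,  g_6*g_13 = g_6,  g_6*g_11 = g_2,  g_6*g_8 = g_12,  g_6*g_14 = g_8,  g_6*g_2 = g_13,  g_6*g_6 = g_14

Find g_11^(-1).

First locate the identity: row g_13 matches the header, so g_13 is the identity.
Scan row g_11 for g_13: g_11 * g_14 = g_13. Hence g_11^(-1) = g_14.

g_14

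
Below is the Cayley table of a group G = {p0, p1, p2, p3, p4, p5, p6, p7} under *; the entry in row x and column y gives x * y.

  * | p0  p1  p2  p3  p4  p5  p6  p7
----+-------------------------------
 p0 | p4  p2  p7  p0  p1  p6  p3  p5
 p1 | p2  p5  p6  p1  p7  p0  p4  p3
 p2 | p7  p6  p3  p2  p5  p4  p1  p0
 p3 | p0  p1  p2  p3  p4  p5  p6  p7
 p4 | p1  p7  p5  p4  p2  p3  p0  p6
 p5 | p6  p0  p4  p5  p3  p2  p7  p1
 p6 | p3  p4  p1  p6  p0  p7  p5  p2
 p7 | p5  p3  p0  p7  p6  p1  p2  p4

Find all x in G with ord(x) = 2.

{p2}

Identity is p3. Compute the order of each non-identity element by repeated multiplication:
  p0: p0 → p4 → p1 → p2 → p7 → p5 → p6 → p3  (order 8)
  p1: p1 → p5 → p0 → p2 → p6 → p4 → p7 → p3  (order 8)
  p2: p2 → p3  (order 2)
  p4: p4 → p2 → p5 → p3  (order 4)
  p5: p5 → p2 → p4 → p3  (order 4)
  p6: p6 → p5 → p7 → p2 → p1 → p4 → p0 → p3  (order 8)
  p7: p7 → p4 → p6 → p2 → p0 → p5 → p1 → p3  (order 8)
Elements of order 2: {p2}.
(Structurally, G here is isomorphic to the cyclic group Z_8.)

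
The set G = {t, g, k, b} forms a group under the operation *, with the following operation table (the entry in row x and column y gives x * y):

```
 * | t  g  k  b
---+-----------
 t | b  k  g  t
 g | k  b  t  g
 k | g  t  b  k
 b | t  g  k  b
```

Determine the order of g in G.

2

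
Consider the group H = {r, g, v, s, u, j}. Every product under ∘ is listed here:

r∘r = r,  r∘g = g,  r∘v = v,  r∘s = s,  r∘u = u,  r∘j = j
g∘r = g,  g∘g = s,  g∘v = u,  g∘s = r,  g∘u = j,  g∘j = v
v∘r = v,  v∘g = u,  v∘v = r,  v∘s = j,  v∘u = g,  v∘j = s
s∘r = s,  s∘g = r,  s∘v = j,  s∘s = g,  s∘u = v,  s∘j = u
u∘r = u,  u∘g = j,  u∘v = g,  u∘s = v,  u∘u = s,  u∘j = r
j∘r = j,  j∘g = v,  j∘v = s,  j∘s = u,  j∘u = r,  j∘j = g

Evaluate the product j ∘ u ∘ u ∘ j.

r

j ∘ u = r
r ∘ u = u
u ∘ j = r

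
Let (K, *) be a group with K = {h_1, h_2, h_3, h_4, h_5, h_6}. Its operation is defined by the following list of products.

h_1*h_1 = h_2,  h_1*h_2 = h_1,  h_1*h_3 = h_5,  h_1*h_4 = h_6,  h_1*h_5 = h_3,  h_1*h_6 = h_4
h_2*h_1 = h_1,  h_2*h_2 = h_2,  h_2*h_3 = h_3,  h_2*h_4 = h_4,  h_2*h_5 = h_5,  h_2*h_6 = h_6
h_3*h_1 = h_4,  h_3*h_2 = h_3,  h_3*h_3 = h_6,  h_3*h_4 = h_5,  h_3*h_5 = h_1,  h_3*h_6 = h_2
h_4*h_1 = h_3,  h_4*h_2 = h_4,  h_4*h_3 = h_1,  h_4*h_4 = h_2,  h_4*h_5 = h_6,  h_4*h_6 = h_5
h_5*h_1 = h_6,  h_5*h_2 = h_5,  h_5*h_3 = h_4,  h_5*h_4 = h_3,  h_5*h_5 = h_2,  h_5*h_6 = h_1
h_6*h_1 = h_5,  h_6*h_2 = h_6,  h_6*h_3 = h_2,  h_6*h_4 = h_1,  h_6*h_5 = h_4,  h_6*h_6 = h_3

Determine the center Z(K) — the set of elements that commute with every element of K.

{h_2}

An element z is central iff its row equals its column in the table.
For h_5: h_5*h_6 = h_1 ≠ h_4 = h_6*h_5, so h_5 ∉ Z.
Checking each element this way leaves Z(K) = {h_2}.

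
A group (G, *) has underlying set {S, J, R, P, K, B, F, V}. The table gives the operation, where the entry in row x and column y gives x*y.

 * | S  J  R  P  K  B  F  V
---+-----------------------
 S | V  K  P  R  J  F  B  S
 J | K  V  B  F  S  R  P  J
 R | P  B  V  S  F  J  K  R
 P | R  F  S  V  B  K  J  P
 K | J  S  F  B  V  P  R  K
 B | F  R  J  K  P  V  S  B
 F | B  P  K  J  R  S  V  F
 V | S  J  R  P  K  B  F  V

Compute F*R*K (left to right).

V

F*R = K
K*K = V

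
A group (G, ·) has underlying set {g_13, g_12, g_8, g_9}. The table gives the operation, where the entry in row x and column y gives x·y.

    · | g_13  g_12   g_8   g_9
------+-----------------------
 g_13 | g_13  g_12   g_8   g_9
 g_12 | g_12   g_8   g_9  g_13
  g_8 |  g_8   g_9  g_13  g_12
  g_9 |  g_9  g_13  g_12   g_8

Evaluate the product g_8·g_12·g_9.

g_8·g_12 = g_9
g_9·g_9 = g_8

g_8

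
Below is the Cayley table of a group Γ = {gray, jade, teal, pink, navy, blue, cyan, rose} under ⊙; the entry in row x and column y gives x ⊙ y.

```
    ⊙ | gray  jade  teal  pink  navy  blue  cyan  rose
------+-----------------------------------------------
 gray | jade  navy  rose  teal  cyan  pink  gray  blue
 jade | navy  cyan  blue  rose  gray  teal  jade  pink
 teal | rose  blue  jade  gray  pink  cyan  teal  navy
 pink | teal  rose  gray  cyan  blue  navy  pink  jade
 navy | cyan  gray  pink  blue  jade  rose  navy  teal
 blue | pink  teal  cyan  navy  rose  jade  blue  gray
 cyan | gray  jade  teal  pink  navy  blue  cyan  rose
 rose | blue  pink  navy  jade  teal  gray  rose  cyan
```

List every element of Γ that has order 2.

{jade, pink, rose}

Identity is cyan. Compute the order of each non-identity element by repeated multiplication:
  gray: gray → jade → navy → cyan  (order 4)
  jade: jade → cyan  (order 2)
  teal: teal → jade → blue → cyan  (order 4)
  pink: pink → cyan  (order 2)
  navy: navy → jade → gray → cyan  (order 4)
  blue: blue → jade → teal → cyan  (order 4)
  rose: rose → cyan  (order 2)
Elements of order 2: {jade, pink, rose}.
(Structurally, Γ here is isomorphic to Z_2 x Z_4.)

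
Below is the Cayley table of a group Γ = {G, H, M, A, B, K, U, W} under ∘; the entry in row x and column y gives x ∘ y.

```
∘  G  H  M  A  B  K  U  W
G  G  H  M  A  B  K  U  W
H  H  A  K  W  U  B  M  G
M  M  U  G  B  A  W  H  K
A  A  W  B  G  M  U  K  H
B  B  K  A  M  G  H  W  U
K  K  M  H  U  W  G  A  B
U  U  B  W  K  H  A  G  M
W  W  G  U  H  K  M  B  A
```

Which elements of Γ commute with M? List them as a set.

{A, B, G, M}

Compare row M with column M entry by entry.
B ∘ M = A = M ∘ B, so B commutes with M.
W ∘ M = U but M ∘ W = K, so W does not.
Collecting the elements that commute with M: C(M) = {A, B, G, M}.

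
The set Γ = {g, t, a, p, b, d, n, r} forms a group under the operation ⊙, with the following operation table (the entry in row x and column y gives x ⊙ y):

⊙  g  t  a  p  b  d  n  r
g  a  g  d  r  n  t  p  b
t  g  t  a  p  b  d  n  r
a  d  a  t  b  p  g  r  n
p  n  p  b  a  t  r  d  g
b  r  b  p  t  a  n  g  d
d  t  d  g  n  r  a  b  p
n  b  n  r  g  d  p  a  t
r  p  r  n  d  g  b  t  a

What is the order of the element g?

The identity element is t (its row matches the header).
g^1 = g
g^2 = g ⊙ g = a
g^3 = a ⊙ g = d
g^4 = d ⊙ g = t
The first power of g equal to the identity is g^4, so ord(g) = 4.

4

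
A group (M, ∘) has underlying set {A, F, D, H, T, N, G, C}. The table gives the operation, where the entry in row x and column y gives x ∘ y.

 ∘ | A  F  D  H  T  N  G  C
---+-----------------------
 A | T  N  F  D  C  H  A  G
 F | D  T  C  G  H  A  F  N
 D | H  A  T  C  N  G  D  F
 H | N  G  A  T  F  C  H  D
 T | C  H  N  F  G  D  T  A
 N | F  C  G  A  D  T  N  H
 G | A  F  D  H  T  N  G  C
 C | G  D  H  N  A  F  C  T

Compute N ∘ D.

Read row N, column D: N ∘ D = G.

G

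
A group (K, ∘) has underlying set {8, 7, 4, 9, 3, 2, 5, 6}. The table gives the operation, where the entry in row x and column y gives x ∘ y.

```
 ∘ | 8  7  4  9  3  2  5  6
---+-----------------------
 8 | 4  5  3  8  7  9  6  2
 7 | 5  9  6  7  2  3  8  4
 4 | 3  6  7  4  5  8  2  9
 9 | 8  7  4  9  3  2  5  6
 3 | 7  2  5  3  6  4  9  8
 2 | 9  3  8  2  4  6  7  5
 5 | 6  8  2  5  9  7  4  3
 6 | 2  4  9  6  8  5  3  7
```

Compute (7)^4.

7^1 = 7
7^2 = 7 ∘ 7 = 9
7^3 = 9 ∘ 7 = 7
7^4 = 7 ∘ 7 = 9

9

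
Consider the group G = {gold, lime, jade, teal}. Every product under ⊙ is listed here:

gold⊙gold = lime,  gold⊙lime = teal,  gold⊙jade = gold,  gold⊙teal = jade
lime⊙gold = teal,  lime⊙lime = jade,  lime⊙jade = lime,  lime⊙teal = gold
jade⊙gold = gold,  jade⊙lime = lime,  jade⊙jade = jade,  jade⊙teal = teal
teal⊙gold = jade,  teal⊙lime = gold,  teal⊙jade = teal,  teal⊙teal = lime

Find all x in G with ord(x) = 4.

{gold, teal}

Identity is jade. Compute the order of each non-identity element by repeated multiplication:
  gold: gold → lime → teal → jade  (order 4)
  lime: lime → jade  (order 2)
  teal: teal → lime → gold → jade  (order 4)
Elements of order 4: {gold, teal}.
(Structurally, G here is isomorphic to the cyclic group Z_4.)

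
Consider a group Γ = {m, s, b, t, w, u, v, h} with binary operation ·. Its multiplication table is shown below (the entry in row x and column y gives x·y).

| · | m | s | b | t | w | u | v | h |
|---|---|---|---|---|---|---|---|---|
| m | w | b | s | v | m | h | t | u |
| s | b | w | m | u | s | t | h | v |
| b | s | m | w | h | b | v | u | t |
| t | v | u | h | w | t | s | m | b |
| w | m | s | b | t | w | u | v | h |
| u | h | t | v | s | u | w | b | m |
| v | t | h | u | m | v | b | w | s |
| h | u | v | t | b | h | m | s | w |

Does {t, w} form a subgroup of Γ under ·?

Yes

{t, w} contains the identity w.
Checking products: every product of two elements of {t, w} (read from the table) lies in {t, w}, so the set is closed.
In a finite group, a nonempty closed subset is a subgroup. So {t, w} ≤ Γ.
(Structurally, Γ here is isomorphic to the elementary abelian group (Z_2)^3.)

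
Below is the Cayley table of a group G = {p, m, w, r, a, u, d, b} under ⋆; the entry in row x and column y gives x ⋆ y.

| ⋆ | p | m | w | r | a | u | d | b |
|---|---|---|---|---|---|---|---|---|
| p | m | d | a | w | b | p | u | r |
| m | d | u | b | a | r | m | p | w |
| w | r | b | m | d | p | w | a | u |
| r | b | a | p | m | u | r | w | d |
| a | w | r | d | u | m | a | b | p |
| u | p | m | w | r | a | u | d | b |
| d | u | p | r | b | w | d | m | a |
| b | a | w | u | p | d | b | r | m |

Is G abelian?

No

r ⋆ p = b but p ⋆ r = w.
Since r and p do not commute, G is not abelian.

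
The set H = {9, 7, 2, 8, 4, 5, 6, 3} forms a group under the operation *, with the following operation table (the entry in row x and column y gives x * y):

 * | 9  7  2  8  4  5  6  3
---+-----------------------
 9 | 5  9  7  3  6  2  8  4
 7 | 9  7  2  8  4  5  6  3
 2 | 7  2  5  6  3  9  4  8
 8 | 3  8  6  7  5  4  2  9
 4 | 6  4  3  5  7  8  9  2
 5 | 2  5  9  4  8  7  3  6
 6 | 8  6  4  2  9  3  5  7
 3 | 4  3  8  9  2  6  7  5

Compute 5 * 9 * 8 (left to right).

5 * 9 = 2
2 * 8 = 6

6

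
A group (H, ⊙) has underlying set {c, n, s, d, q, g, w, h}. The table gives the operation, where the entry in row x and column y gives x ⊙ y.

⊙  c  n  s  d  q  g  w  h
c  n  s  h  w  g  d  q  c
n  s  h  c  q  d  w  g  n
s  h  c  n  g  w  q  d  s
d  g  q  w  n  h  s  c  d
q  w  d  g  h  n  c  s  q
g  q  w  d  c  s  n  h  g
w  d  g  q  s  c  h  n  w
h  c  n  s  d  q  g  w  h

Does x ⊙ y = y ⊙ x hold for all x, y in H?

No

d ⊙ s = w but s ⊙ d = g.
Since d and s do not commute, H is not abelian.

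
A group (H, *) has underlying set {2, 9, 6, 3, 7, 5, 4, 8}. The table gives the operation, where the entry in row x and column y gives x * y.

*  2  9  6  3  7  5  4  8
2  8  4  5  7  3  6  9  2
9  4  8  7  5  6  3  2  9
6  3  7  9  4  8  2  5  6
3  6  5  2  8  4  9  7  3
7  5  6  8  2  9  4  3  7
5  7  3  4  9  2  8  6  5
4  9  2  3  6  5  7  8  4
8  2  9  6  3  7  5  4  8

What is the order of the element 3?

The identity element is 8 (its row matches the header).
3^1 = 3
3^2 = 3 * 3 = 8
The first power of 3 equal to the identity is 3^2, so ord(3) = 2.

2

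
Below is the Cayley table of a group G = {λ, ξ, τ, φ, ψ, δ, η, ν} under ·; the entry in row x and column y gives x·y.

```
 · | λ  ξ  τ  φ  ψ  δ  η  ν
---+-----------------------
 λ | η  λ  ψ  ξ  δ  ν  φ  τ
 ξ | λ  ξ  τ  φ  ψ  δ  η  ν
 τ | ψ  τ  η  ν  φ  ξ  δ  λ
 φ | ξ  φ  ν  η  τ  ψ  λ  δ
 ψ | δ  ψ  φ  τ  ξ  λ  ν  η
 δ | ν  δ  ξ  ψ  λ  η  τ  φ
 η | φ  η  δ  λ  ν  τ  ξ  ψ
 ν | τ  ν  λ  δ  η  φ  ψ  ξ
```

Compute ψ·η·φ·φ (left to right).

ψ

ψ·η = ν
ν·φ = δ
δ·φ = ψ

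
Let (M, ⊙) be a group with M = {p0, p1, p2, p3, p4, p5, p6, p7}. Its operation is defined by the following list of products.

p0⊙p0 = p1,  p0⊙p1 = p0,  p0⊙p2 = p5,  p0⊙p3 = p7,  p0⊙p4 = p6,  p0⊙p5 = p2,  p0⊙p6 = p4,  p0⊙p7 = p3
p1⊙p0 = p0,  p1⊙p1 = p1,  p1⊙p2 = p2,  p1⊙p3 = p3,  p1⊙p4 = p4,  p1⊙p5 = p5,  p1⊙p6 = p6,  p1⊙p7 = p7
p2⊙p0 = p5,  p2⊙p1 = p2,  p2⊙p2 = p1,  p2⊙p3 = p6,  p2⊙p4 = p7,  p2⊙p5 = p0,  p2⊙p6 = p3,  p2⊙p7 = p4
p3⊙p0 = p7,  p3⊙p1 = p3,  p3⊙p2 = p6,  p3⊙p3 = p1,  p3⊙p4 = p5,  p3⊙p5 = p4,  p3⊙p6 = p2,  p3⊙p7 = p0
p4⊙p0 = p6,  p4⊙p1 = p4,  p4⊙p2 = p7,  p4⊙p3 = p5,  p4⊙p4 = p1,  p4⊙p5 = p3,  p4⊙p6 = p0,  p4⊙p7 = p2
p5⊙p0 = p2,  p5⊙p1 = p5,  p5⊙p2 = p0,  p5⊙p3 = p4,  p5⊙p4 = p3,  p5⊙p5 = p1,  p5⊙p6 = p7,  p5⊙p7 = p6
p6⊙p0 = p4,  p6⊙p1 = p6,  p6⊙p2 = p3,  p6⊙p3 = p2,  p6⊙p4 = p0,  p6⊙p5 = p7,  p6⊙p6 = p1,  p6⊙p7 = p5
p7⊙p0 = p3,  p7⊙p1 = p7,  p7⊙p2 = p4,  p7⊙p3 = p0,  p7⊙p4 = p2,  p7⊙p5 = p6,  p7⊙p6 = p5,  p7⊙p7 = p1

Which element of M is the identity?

p1

The identity e satisfies e ⊙ x = x for all x, so its row in the table reproduces the column headers.
Row p1 reads: p0, p1, p2, p3, p4, p5, p6, p7 — exactly the header order. So p1 is the identity.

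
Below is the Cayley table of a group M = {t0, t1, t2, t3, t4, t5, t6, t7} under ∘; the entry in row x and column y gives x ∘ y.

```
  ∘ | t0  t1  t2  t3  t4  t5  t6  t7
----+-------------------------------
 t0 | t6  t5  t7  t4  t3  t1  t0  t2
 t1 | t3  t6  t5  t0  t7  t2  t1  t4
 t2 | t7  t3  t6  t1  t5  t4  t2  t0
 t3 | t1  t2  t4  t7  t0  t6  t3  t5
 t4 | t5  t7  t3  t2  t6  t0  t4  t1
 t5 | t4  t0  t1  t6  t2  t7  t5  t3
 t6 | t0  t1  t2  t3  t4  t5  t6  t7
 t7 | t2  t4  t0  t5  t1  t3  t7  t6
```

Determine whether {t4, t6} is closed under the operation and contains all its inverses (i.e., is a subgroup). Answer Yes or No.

{t4, t6} contains the identity t6.
Checking products: every product of two elements of {t4, t6} (read from the table) lies in {t4, t6}, so the set is closed.
In a finite group, a nonempty closed subset is a subgroup. So {t4, t6} ≤ M.
(Structurally, M here is isomorphic to the dihedral group D_4.)

Yes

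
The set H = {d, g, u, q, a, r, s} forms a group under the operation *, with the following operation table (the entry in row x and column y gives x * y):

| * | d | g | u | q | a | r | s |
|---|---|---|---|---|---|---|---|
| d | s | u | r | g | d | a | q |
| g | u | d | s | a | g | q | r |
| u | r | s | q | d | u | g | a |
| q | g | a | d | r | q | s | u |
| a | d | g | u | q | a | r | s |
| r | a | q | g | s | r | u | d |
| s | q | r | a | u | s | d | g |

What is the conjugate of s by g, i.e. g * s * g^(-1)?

The identity is a. In row g, the entry a sits in column q, so g^(-1) = q.
g * s = r
r * q = s

s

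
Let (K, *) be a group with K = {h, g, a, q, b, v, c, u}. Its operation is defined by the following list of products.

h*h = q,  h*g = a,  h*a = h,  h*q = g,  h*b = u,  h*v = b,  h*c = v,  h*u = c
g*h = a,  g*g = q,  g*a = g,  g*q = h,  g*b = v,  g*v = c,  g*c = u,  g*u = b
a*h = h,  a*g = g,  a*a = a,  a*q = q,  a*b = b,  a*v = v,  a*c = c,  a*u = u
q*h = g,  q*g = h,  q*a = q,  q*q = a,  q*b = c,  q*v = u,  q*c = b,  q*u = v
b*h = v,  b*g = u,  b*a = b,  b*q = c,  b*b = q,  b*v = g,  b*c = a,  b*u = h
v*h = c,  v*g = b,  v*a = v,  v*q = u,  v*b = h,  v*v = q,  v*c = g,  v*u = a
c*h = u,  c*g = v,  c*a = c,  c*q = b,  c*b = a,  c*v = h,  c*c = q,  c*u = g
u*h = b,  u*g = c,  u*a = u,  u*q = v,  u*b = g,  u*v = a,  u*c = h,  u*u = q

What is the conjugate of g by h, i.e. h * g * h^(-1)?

The identity is a. In row h, the entry a sits in column g, so h^(-1) = g.
h * g = a
a * g = g

g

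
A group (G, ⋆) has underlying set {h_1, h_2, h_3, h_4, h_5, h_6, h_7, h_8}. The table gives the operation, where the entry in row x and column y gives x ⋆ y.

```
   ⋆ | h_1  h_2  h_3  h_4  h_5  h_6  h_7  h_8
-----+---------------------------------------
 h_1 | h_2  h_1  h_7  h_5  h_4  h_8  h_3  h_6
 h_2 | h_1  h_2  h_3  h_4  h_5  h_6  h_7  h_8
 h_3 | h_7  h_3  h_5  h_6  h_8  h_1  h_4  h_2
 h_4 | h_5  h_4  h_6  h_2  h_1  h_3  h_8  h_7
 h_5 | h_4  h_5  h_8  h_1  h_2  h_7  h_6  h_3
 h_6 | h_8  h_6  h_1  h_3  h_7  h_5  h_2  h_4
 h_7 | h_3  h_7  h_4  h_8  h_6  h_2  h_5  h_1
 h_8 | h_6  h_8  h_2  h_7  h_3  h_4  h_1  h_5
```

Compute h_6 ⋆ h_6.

h_5

Read row h_6, column h_6: h_6 ⋆ h_6 = h_5.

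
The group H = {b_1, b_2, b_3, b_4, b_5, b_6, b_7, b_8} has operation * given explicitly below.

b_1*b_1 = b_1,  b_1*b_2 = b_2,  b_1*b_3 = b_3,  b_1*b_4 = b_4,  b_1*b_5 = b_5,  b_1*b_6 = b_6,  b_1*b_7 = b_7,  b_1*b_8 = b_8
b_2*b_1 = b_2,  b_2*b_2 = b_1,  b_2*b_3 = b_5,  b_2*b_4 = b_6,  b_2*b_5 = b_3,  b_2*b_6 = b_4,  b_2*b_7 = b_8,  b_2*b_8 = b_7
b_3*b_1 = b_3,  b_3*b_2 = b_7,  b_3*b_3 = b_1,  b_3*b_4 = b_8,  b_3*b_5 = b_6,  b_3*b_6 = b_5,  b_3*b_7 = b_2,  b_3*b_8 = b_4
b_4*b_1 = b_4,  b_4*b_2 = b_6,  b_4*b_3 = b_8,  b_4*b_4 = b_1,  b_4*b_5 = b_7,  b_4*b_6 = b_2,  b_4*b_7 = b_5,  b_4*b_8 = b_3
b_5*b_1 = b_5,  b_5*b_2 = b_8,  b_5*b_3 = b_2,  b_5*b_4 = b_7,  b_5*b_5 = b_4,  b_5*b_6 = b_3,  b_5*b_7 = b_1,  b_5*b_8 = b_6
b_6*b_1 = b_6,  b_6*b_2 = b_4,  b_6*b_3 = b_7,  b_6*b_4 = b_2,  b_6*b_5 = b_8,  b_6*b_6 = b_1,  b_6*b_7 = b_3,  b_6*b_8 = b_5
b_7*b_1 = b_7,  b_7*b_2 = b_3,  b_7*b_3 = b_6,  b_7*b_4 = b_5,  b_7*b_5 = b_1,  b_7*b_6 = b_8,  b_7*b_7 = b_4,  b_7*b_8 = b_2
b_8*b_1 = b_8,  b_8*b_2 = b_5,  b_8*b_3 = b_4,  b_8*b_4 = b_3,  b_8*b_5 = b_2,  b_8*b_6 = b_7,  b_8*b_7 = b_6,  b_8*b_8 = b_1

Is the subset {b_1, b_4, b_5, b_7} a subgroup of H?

{b_1, b_4, b_5, b_7} contains the identity b_1.
Checking products: every product of two elements of {b_1, b_4, b_5, b_7} (read from the table) lies in {b_1, b_4, b_5, b_7}, so the set is closed.
In a finite group, a nonempty closed subset is a subgroup. So {b_1, b_4, b_5, b_7} ≤ H.
(Structurally, H here is isomorphic to the dihedral group D_4.)

Yes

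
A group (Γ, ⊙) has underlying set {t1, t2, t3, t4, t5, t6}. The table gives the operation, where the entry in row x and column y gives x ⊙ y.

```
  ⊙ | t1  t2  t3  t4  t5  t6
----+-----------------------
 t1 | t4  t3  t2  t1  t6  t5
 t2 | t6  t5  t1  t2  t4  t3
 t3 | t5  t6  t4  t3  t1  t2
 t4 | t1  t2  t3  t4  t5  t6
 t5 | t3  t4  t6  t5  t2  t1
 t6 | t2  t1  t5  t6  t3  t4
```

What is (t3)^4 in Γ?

t4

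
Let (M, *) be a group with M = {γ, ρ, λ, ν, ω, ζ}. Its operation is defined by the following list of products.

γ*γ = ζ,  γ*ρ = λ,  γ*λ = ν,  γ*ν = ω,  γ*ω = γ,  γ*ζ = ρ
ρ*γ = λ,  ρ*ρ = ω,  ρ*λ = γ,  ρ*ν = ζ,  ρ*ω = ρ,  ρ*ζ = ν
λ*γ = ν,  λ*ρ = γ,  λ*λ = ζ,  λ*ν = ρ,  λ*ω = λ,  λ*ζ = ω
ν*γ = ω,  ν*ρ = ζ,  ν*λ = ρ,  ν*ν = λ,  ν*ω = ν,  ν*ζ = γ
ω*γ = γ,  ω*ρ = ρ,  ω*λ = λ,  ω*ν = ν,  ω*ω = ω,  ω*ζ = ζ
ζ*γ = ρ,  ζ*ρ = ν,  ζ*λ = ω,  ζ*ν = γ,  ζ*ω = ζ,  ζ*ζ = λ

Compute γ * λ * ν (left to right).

λ

γ * λ = ν
ν * ν = λ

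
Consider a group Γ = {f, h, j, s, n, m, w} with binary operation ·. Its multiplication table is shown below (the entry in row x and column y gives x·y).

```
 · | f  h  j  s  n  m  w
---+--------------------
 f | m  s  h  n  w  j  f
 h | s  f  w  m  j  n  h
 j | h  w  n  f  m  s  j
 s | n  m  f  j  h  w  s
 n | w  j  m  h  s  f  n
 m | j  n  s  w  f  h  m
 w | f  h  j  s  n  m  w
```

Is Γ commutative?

Check whether the table is symmetric across its main diagonal.
Every entry (row x, col y) equals the entry (row y, col x), so Γ is abelian.

Yes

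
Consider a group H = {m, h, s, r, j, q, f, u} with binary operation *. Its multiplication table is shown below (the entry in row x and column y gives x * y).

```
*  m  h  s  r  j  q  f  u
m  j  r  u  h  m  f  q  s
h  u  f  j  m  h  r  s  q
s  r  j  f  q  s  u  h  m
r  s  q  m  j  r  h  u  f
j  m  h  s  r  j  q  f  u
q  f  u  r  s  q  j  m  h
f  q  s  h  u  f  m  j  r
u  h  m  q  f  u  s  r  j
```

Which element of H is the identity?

The identity e satisfies e * x = x for all x, so its row in the table reproduces the column headers.
Row j reads: m, h, s, r, j, q, f, u — exactly the header order. So j is the identity.

j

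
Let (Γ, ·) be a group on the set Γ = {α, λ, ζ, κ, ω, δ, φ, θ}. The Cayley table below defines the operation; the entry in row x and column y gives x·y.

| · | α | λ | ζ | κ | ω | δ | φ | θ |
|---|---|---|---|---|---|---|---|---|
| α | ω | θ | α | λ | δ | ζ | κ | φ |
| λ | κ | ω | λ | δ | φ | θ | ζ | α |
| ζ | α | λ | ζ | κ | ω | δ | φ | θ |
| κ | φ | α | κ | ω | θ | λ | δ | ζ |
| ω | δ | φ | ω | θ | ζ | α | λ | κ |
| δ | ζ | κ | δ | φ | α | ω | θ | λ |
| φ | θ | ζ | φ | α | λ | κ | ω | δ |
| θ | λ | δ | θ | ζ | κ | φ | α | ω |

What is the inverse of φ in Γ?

λ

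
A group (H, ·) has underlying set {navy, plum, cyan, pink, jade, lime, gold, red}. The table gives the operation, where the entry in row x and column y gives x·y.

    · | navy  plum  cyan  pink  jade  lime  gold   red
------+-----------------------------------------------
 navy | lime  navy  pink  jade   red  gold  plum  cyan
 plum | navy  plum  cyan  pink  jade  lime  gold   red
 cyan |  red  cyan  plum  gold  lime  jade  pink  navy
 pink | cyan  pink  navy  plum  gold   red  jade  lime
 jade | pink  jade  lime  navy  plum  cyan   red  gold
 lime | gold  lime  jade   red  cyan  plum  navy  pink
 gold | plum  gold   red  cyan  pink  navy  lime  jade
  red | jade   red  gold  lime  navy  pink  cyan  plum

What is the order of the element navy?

The identity element is plum (its row matches the header).
navy^1 = navy
navy^2 = navy·navy = lime
navy^3 = lime·navy = gold
navy^4 = gold·navy = plum
The first power of navy equal to the identity is navy^4, so ord(navy) = 4.

4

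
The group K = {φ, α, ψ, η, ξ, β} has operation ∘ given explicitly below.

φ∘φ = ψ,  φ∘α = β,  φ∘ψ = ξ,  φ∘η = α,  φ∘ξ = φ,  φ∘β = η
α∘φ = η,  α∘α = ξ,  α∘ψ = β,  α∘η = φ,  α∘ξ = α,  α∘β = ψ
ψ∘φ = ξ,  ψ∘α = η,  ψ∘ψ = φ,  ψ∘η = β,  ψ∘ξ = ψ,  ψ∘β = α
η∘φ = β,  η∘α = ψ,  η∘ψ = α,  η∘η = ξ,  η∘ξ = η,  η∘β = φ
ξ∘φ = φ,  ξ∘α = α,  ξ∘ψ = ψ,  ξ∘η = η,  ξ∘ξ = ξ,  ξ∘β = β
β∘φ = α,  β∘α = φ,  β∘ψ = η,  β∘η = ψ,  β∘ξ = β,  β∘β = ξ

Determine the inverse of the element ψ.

φ

First locate the identity: row ξ matches the header, so ξ is the identity.
Scan row ψ for ξ: ψ ∘ φ = ξ. Hence ψ^(-1) = φ.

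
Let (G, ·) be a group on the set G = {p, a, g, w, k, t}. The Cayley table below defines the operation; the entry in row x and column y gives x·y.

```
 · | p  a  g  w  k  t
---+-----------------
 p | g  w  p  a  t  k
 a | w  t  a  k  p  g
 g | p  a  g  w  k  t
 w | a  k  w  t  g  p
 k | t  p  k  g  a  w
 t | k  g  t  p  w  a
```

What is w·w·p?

k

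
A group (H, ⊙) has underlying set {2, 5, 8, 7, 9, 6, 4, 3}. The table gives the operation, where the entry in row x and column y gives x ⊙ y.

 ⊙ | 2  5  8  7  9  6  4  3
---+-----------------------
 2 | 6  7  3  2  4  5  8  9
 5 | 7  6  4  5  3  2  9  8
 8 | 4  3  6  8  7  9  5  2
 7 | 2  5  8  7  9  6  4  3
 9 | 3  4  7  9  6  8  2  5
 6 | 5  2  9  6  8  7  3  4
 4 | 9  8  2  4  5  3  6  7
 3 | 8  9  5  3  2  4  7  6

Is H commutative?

4 ⊙ 5 = 8 but 5 ⊙ 4 = 9.
Since 4 and 5 do not commute, H is not abelian.

No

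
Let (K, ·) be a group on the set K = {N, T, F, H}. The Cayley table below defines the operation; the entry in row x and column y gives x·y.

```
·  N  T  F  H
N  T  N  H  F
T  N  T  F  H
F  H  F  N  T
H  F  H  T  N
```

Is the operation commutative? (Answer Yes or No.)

Check whether the table is symmetric across its main diagonal.
Every entry (row x, col y) equals the entry (row y, col x), so K is abelian.

Yes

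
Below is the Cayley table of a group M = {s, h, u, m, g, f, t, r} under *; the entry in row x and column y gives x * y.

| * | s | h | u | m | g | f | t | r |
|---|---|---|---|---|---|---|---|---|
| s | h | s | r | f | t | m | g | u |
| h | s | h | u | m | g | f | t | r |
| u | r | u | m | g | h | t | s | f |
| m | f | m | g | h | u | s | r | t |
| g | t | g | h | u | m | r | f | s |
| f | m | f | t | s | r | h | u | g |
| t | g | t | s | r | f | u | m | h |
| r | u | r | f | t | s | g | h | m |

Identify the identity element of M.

The identity e satisfies e * x = x for all x, so its row in the table reproduces the column headers.
Row h reads: s, h, u, m, g, f, t, r — exactly the header order. So h is the identity.

h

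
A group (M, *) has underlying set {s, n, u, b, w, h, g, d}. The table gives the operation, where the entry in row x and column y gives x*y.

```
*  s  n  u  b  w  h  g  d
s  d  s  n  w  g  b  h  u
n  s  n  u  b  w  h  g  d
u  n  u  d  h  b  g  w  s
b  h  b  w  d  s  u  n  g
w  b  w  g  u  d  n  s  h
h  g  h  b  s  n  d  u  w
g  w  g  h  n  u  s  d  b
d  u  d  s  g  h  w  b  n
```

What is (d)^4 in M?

n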